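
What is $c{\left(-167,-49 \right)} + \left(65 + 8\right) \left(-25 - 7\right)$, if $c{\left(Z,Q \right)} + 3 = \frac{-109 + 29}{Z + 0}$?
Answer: $- \frac{390533}{167} \approx -2338.5$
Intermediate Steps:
$c{\left(Z,Q \right)} = -3 - \frac{80}{Z}$ ($c{\left(Z,Q \right)} = -3 + \frac{-109 + 29}{Z + 0} = -3 - \frac{80}{Z}$)
$c{\left(-167,-49 \right)} + \left(65 + 8\right) \left(-25 - 7\right) = \left(-3 - \frac{80}{-167}\right) + \left(65 + 8\right) \left(-25 - 7\right) = \left(-3 - - \frac{80}{167}\right) + 73 \left(-32\right) = \left(-3 + \frac{80}{167}\right) - 2336 = - \frac{421}{167} - 2336 = - \frac{390533}{167}$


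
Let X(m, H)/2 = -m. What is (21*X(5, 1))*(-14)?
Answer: 2940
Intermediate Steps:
X(m, H) = -2*m (X(m, H) = 2*(-m) = -2*m)
(21*X(5, 1))*(-14) = (21*(-2*5))*(-14) = (21*(-10))*(-14) = -210*(-14) = 2940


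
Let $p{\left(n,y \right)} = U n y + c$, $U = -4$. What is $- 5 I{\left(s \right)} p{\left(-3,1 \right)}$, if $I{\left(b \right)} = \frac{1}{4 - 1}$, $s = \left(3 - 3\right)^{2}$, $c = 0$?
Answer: $-20$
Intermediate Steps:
$s = 0$ ($s = 0^{2} = 0$)
$p{\left(n,y \right)} = - 4 n y$ ($p{\left(n,y \right)} = - 4 n y + 0 = - 4 n y$)
$I{\left(b \right)} = \frac{1}{3}$
$- 5 I{\left(s \right)} p{\left(-3,1 \right)} = \left(-5\right) \frac{1}{3} \left(\left(-4\right) \left(-3\right) 1\right) = \left(- \frac{5}{3}\right) 12 = -20$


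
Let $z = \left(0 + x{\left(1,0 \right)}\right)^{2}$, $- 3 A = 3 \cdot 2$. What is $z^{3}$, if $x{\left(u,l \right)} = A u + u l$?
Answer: $64$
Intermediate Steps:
$A = -2$ ($A = - \frac{3 \cdot 2}{3} = \left(- \frac{1}{3}\right) 6 = -2$)
$x{\left(u,l \right)} = - 2 u + l u$ ($x{\left(u,l \right)} = - 2 u + u l = - 2 u + l u$)
$z = 4$ ($z = \left(0 + 1 \left(-2 + 0\right)\right)^{2} = \left(0 + 1 \left(-2\right)\right)^{2} = \left(0 - 2\right)^{2} = \left(-2\right)^{2} = 4$)
$z^{3} = 4^{3} = 64$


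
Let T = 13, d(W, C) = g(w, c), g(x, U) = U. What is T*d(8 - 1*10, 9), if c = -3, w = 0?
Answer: -39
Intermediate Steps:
d(W, C) = -3
T*d(8 - 1*10, 9) = 13*(-3) = -39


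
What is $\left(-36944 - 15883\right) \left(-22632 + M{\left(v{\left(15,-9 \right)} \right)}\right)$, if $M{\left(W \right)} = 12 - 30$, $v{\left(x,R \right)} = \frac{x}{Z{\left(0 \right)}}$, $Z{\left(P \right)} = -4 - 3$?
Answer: $1196531550$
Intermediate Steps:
$Z{\left(P \right)} = -7$ ($Z{\left(P \right)} = -4 - 3 = -7$)
$v{\left(x,R \right)} = - \frac{x}{7}$ ($v{\left(x,R \right)} = \frac{x}{-7} = x \left(- \frac{1}{7}\right) = - \frac{x}{7}$)
$M{\left(W \right)} = -18$ ($M{\left(W \right)} = 12 - 30 = -18$)
$\left(-36944 - 15883\right) \left(-22632 + M{\left(v{\left(15,-9 \right)} \right)}\right) = \left(-36944 - 15883\right) \left(-22632 - 18\right) = \left(-52827\right) \left(-22650\right) = 1196531550$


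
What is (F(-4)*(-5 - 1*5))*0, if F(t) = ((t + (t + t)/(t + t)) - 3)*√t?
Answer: 0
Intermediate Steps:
F(t) = √t*(-2 + t) (F(t) = ((t + (2*t)/((2*t))) - 3)*√t = ((t + (2*t)*(1/(2*t))) - 3)*√t = ((t + 1) - 3)*√t = ((1 + t) - 3)*√t = (-2 + t)*√t = √t*(-2 + t))
(F(-4)*(-5 - 1*5))*0 = ((√(-4)*(-2 - 4))*(-5 - 1*5))*0 = (((2*I)*(-6))*(-5 - 5))*0 = (-12*I*(-10))*0 = (120*I)*0 = 0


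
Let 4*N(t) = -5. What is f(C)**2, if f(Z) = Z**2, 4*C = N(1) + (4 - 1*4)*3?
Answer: 625/65536 ≈ 0.0095367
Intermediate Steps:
N(t) = -5/4 (N(t) = (1/4)*(-5) = -5/4)
C = -5/16 (C = (-5/4 + (4 - 1*4)*3)/4 = (-5/4 + (4 - 4)*3)/4 = (-5/4 + 0*3)/4 = (-5/4 + 0)/4 = (1/4)*(-5/4) = -5/16 ≈ -0.31250)
f(C)**2 = ((-5/16)**2)**2 = (25/256)**2 = 625/65536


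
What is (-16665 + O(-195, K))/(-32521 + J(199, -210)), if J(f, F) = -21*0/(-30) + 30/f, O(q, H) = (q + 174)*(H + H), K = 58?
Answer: 3801099/6471649 ≈ 0.58735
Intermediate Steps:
O(q, H) = 2*H*(174 + q) (O(q, H) = (174 + q)*(2*H) = 2*H*(174 + q))
J(f, F) = 30/f (J(f, F) = 0*(-1/30) + 30/f = 0 + 30/f = 30/f)
(-16665 + O(-195, K))/(-32521 + J(199, -210)) = (-16665 + 2*58*(174 - 195))/(-32521 + 30/199) = (-16665 + 2*58*(-21))/(-32521 + 30*(1/199)) = (-16665 - 2436)/(-32521 + 30/199) = -19101/(-6471649/199) = -19101*(-199/6471649) = 3801099/6471649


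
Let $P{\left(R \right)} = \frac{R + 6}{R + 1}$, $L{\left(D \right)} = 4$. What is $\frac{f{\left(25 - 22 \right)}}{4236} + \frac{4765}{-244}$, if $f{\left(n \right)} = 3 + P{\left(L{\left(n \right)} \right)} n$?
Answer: $- \frac{840931}{43066} \approx -19.527$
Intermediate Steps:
$P{\left(R \right)} = \frac{6 + R}{1 + R}$
$f{\left(n \right)} = 3 + 2 n$ ($f{\left(n \right)} = 3 + \frac{6 + 4}{1 + 4} n = 3 + \frac{1}{5} \cdot 10 n = 3 + 2 n$)
$\frac{f{\left(25 - 22 \right)}}{4236} + \frac{4765}{-244} = \frac{3 + 2 \left(25 - 22\right)}{4236} + \frac{4765}{-244} = \left(3 + 2 \cdot 3\right) \frac{1}{4236} + 4765 \left(- \frac{1}{244}\right) = \left(3 + 6\right) \frac{1}{4236} - \frac{4765}{244} = 9 \cdot \frac{1}{4236} - \frac{4765}{244} = \frac{3}{1412} - \frac{4765}{244} = - \frac{840931}{43066}$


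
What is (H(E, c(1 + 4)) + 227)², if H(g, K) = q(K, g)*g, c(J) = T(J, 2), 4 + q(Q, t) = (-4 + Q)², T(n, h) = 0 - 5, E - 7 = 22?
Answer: 6051600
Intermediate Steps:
E = 29 (E = 7 + 22 = 29)
T(n, h) = -5
q(Q, t) = -4 + (-4 + Q)²
c(J) = -5
H(g, K) = g*(-4 + (-4 + K)²) (H(g, K) = (-4 + (-4 + K)²)*g = g*(-4 + (-4 + K)²))
(H(E, c(1 + 4)) + 227)² = (29*(-4 + (-4 - 5)²) + 227)² = (29*(-4 + (-9)²) + 227)² = (29*(-4 + 81) + 227)² = (29*77 + 227)² = (2233 + 227)² = 2460² = 6051600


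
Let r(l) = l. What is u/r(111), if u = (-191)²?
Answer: 36481/111 ≈ 328.66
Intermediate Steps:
u = 36481
u/r(111) = 36481/111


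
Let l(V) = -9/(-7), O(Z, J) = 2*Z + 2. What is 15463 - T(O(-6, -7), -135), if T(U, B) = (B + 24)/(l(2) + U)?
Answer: 942466/61 ≈ 15450.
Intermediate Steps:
O(Z, J) = 2 + 2*Z
l(V) = 9/7 (l(V) = -9*(-⅐) = 9/7)
T(U, B) = (24 + B)/(9/7 + U) (T(U, B) = (B + 24)/(9/7 + U) = (24 + B)/(9/7 + U))
15463 - T(O(-6, -7), -135) = 15463 - 7*(24 - 135)/(9 + 7*(2 + 2*(-6))) = 15463 - 7*(-111)/(9 + 7*(2 - 12)) = 15463 - 7*(-111)/(9 + 7*(-10)) = 15463 - 7*(-111)/(9 - 70) = 15463 - 7*(-111)/(-61) = 15463 - 7*(-1)*(-111)/61 = 15463 - 1*777/61 = 15463 - 777/61 = 942466/61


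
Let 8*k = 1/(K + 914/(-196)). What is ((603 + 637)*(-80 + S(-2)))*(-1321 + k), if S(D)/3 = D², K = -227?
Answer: 2528813737080/22703 ≈ 1.1139e+8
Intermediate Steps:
k = -49/90812 (k = 1/(8*(-227 + 914/(-196))) = 1/(8*(-227 + 914*(-1/196))) = 1/(8*(-227 - 457/98)) = 1/(8*(-22703/98)) = (⅛)*(-98/22703) = -49/90812 ≈ -0.00053958)
S(D) = 3*D²
((603 + 637)*(-80 + S(-2)))*(-1321 + k) = ((603 + 637)*(-80 + 3*(-2)²))*(-1321 - 49/90812) = (1240*(-80 + 3*4))*(-119962701/90812) = (1240*(-80 + 12))*(-119962701/90812) = (1240*(-68))*(-119962701/90812) = -84320*(-119962701/90812) = 2528813737080/22703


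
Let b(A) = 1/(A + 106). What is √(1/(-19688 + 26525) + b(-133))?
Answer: I*√15519990/20511 ≈ 0.19207*I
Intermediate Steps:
b(A) = 1/(106 + A)
√(1/(-19688 + 26525) + b(-133)) = √(1/(-19688 + 26525) + 1/(106 - 133)) = √(1/6837 + 1/(-27)) = √(1/6837 - 1/27) = √(-2270/61533) = I*√15519990/20511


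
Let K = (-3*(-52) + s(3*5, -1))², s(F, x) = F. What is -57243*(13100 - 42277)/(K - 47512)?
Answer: -1670179011/18271 ≈ -91412.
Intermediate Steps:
K = 29241 (K = (-3*(-52) + 3*5)² = (156 + 15)² = 171² = 29241)
-57243*(13100 - 42277)/(K - 47512) = -57243*(13100 - 42277)/(29241 - 47512) = -57243/((-18271/(-29177))) = -57243/((-18271*(-1/29177))) = -57243/18271/29177 = -57243*29177/18271 = -1670179011/18271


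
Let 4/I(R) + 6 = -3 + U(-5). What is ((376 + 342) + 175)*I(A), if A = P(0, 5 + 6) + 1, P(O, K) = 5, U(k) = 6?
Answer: -3572/3 ≈ -1190.7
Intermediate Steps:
A = 6 (A = 5 + 1 = 6)
I(R) = -4/3 (I(R) = 4/(-6 + (-3 + 6)) = 4/(-6 + 3) = 4/(-3) = 4*(-⅓) = -4/3)
((376 + 342) + 175)*I(A) = ((376 + 342) + 175)*(-4/3) = (718 + 175)*(-4/3) = 893*(-4/3) = -3572/3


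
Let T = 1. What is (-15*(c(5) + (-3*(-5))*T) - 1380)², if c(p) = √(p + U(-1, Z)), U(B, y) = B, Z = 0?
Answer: 2673225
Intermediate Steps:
c(p) = √(-1 + p) (c(p) = √(p - 1) = √(-1 + p))
(-15*(c(5) + (-3*(-5))*T) - 1380)² = (-15*(√(-1 + 5) - 3*(-5)*1) - 1380)² = (-15*(√4 + 15*1) - 1380)² = (-15*(2 + 15) - 1380)² = (-15*17 - 1380)² = (-255 - 1380)² = (-1635)² = 2673225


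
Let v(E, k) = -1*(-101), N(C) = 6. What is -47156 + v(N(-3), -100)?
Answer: -47055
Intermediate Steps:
v(E, k) = 101
-47156 + v(N(-3), -100) = -47156 + 101 = -47055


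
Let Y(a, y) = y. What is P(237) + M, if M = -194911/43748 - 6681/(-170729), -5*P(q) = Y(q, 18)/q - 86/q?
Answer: -38578949925379/8850826966020 ≈ -4.3588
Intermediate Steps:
P(q) = 68/(5*q) (P(q) = -(18/q - 86/q)/5 = -(-68)/(5*q) = 68/(5*q))
M = -32984679731/7469052292 (M = -194911*1/43748 - 6681*(-1/170729) = -194911/43748 + 6681/170729 = -32984679731/7469052292 ≈ -4.4162)
P(237) + M = (68/5)/237 - 32984679731/7469052292 = (68/5)*(1/237) - 32984679731/7469052292 = 68/1185 - 32984679731/7469052292 = -38578949925379/8850826966020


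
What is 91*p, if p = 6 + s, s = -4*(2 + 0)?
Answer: -182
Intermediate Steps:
s = -8 (s = -4*2 = -8)
p = -2 (p = 6 - 8 = -2)
91*p = 91*(-2) = -182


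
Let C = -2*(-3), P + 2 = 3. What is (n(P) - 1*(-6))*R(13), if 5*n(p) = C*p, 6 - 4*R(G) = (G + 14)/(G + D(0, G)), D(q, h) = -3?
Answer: 297/50 ≈ 5.9400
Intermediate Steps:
P = 1 (P = -2 + 3 = 1)
C = 6
R(G) = 3/2 - (14 + G)/(4*(-3 + G)) (R(G) = 3/2 - (G + 14)/(4*(G - 3)) = 3/2 - (14 + G)/(4*(-3 + G)))
n(p) = 6*p/5 (n(p) = (6*p)/5 = 6*p/5)
(n(P) - 1*(-6))*R(13) = ((6/5)*1 - 1*(-6))*((-32 + 5*13)/(4*(-3 + 13))) = (6/5 + 6)*((¼)*(-32 + 65)/10) = 36*((¼)*(⅒)*33)/5 = (36/5)*(33/40) = 297/50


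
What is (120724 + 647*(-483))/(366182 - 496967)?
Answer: 191777/130785 ≈ 1.4664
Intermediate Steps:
(120724 + 647*(-483))/(366182 - 496967) = (120724 - 312501)/(-130785) = -191777*(-1/130785) = 191777/130785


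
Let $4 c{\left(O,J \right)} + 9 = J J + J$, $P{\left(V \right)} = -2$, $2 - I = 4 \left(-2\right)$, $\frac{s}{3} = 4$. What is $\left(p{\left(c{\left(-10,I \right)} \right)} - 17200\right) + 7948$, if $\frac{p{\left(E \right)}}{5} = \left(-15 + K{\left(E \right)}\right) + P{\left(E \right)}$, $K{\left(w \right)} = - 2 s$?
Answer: $-9457$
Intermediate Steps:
$s = 12$ ($s = 3 \cdot 4 = 12$)
$I = 10$ ($I = 2 - 4 \left(-2\right) = 2 - -8 = 2 + 8 = 10$)
$K{\left(w \right)} = -24$ ($K{\left(w \right)} = \left(-2\right) 12 = -24$)
$c{\left(O,J \right)} = - \frac{9}{4} + \frac{J}{4} + \frac{J^{2}}{4}$ ($c{\left(O,J \right)} = - \frac{9}{4} + \frac{J J + J}{4} = - \frac{9}{4} + \frac{J^{2} + J}{4} = - \frac{9}{4} + \frac{J + J^{2}}{4} = - \frac{9}{4} + \left(\frac{J}{4} + \frac{J^{2}}{4}\right) = - \frac{9}{4} + \frac{J}{4} + \frac{J^{2}}{4}$)
$p{\left(E \right)} = -205$ ($p{\left(E \right)} = 5 \left(\left(-15 - 24\right) - 2\right) = 5 \left(-39 - 2\right) = 5 \left(-41\right) = -205$)
$\left(p{\left(c{\left(-10,I \right)} \right)} - 17200\right) + 7948 = \left(-205 - 17200\right) + 7948 = -17405 + 7948 = -9457$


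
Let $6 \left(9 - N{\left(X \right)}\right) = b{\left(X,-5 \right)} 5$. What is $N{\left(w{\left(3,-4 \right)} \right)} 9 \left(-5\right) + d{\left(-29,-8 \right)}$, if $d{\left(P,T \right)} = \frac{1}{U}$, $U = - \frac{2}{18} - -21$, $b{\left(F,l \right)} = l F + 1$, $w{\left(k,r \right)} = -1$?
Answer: $- \frac{33831}{188} \approx -179.95$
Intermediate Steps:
$b{\left(F,l \right)} = 1 + F l$ ($b{\left(F,l \right)} = F l + 1 = 1 + F l$)
$U = \frac{188}{9}$ ($U = \left(-2\right) \frac{1}{18} + 21 = - \frac{1}{9} + 21 = \frac{188}{9} \approx 20.889$)
$N{\left(X \right)} = \frac{49}{6} + \frac{25 X}{6}$ ($N{\left(X \right)} = 9 - \frac{\left(1 + X \left(-5\right)\right) 5}{6} = 9 - \frac{\left(1 - 5 X\right) 5}{6} = 9 - \frac{5 - 25 X}{6} = 9 + \left(- \frac{5}{6} + \frac{25 X}{6}\right) = \frac{49}{6} + \frac{25 X}{6}$)
$d{\left(P,T \right)} = \frac{9}{188}$ ($d{\left(P,T \right)} = \frac{1}{\frac{188}{9}} = \frac{9}{188}$)
$N{\left(w{\left(3,-4 \right)} \right)} 9 \left(-5\right) + d{\left(-29,-8 \right)} = \left(\frac{49}{6} + \frac{25}{6} \left(-1\right)\right) 9 \left(-5\right) + \frac{9}{188} = \left(\frac{49}{6} - \frac{25}{6}\right) 9 \left(-5\right) + \frac{9}{188} = 4 \cdot 9 \left(-5\right) + \frac{9}{188} = 36 \left(-5\right) + \frac{9}{188} = -180 + \frac{9}{188} = - \frac{33831}{188}$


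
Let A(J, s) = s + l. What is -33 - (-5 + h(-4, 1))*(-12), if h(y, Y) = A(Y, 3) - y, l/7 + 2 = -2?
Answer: -345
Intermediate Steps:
l = -28 (l = -14 + 7*(-2) = -14 - 14 = -28)
A(J, s) = -28 + s (A(J, s) = s - 28 = -28 + s)
h(y, Y) = -25 - y (h(y, Y) = (-28 + 3) - y = -25 - y)
-33 - (-5 + h(-4, 1))*(-12) = -33 - (-5 + (-25 - 1*(-4)))*(-12) = -33 - (-5 + (-25 + 4))*(-12) = -33 - (-5 - 21)*(-12) = -33 - (-26)*(-12) = -33 - 1*312 = -33 - 312 = -345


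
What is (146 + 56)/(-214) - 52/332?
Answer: -9774/8881 ≈ -1.1006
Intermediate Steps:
(146 + 56)/(-214) - 52/332 = 202*(-1/214) - 52*1/332 = -101/107 - 13/83 = -9774/8881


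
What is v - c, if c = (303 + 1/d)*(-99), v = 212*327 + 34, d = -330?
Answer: 993547/10 ≈ 99355.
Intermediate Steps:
v = 69358 (v = 69324 + 34 = 69358)
c = -299967/10 (c = (303 + 1/(-330))*(-99) = (303 - 1/330)*(-99) = (99989/330)*(-99) = -299967/10 ≈ -29997.)
v - c = 69358 - 1*(-299967/10) = 69358 + 299967/10 = 993547/10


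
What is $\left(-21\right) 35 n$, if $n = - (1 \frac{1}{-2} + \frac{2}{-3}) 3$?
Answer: $- \frac{5145}{2} \approx -2572.5$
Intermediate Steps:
$n = \frac{7}{2}$ ($n = - (1 \left(- \frac{1}{2}\right) + 2 \left(- \frac{1}{3}\right)) 3 = - (- \frac{1}{2} - \frac{2}{3}) 3 = \left(-1\right) \left(- \frac{7}{6}\right) 3 = \frac{7}{6} \cdot 3 = \frac{7}{2} \approx 3.5$)
$\left(-21\right) 35 n = \left(-21\right) 35 \cdot \frac{7}{2} = \left(-735\right) \frac{7}{2} = - \frac{5145}{2}$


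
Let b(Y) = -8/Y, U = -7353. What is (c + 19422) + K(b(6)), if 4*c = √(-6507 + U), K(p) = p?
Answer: 58262/3 + 3*I*√385/2 ≈ 19421.0 + 29.432*I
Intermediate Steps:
c = 3*I*√385/2 (c = √(-6507 - 7353)/4 = √(-13860)/4 = (6*I*√385)/4 = 3*I*√385/2 ≈ 29.432*I)
(c + 19422) + K(b(6)) = (3*I*√385/2 + 19422) - 8/6 = (19422 + 3*I*√385/2) - 8*⅙ = (19422 + 3*I*√385/2) - 4/3 = 58262/3 + 3*I*√385/2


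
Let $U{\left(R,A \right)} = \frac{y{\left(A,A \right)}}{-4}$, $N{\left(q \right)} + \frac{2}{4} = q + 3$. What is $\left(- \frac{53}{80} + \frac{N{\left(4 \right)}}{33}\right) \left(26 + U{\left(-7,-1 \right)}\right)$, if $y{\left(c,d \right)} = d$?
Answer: $- \frac{8603}{704} \approx -12.22$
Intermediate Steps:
$N{\left(q \right)} = \frac{5}{2} + q$ ($N{\left(q \right)} = - \frac{1}{2} + \left(q + 3\right) = - \frac{1}{2} + \left(3 + q\right) = \frac{5}{2} + q$)
$U{\left(R,A \right)} = - \frac{A}{4}$ ($U{\left(R,A \right)} = \frac{A}{-4} = A \left(- \frac{1}{4}\right) = - \frac{A}{4}$)
$\left(- \frac{53}{80} + \frac{N{\left(4 \right)}}{33}\right) \left(26 + U{\left(-7,-1 \right)}\right) = \left(- \frac{53}{80} + \frac{\frac{5}{2} + 4}{33}\right) \left(26 - - \frac{1}{4}\right) = \left(\left(-53\right) \frac{1}{80} + \frac{13}{2} \cdot \frac{1}{33}\right) \left(26 + \frac{1}{4}\right) = \left(- \frac{53}{80} + \frac{13}{66}\right) \frac{105}{4} = \left(- \frac{1229}{2640}\right) \frac{105}{4} = - \frac{8603}{704}$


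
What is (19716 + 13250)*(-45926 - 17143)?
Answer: -2079132654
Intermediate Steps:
(19716 + 13250)*(-45926 - 17143) = 32966*(-63069) = -2079132654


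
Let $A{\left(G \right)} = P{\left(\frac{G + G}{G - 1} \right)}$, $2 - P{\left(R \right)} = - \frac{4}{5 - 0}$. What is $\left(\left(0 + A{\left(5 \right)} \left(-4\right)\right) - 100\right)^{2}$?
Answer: $\frac{309136}{25} \approx 12365.0$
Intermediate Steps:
$P{\left(R \right)} = \frac{14}{5}$ ($P{\left(R \right)} = 2 - - \frac{4}{5 - 0} = 2 - - \frac{4}{5 + 0} = 2 - - \frac{4}{5} = 2 + \frac{4}{5} = \frac{14}{5}$)
$A{\left(G \right)} = \frac{14}{5}$
$\left(\left(0 + A{\left(5 \right)} \left(-4\right)\right) - 100\right)^{2} = \left(\left(0 + \frac{14}{5} \left(-4\right)\right) - 100\right)^{2} = \left(\left(0 - \frac{56}{5}\right) - 100\right)^{2} = \left(- \frac{56}{5} - 100\right)^{2} = \left(- \frac{556}{5}\right)^{2} = \frac{309136}{25}$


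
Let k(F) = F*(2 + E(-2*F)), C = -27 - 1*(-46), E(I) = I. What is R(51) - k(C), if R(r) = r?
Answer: 735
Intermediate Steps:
C = 19 (C = -27 + 46 = 19)
k(F) = F*(2 - 2*F)
R(51) - k(C) = 51 - 2*19*(1 - 1*19) = 51 - 2*19*(1 - 19) = 51 - 2*19*(-18) = 51 - 1*(-684) = 51 + 684 = 735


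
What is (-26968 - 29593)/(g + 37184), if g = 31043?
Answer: -56561/68227 ≈ -0.82901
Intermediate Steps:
(-26968 - 29593)/(g + 37184) = (-26968 - 29593)/(31043 + 37184) = -56561/68227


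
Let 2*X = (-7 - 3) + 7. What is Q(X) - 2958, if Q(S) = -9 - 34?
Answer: -3001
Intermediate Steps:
X = -3/2 (X = ((-7 - 3) + 7)/2 = (-10 + 7)/2 = (½)*(-3) = -3/2 ≈ -1.5000)
Q(S) = -43
Q(X) - 2958 = -43 - 2958 = -3001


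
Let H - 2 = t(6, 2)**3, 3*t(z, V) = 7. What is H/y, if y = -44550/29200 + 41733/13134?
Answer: 507515272/57013551 ≈ 8.9017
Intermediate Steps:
t(z, V) = 7/3 (t(z, V) = (1/3)*7 = 7/3)
y = 2111613/1278376 (y = -44550*1/29200 + 41733*(1/13134) = -891/584 + 13911/4378 = 2111613/1278376 ≈ 1.6518)
H = 397/27 (H = 2 + (7/3)**3 = 2 + 343/27 = 397/27 ≈ 14.704)
H/y = 397/(27*(2111613/1278376)) = (397/27)*(1278376/2111613) = 507515272/57013551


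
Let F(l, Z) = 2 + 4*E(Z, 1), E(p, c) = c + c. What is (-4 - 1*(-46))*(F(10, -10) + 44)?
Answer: 2268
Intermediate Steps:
E(p, c) = 2*c
F(l, Z) = 10 (F(l, Z) = 2 + 4*(2*1) = 2 + 4*2 = 2 + 8 = 10)
(-4 - 1*(-46))*(F(10, -10) + 44) = (-4 - 1*(-46))*(10 + 44) = (-4 + 46)*54 = 42*54 = 2268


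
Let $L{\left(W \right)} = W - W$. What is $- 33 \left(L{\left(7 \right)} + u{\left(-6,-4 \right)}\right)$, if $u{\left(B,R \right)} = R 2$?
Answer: $264$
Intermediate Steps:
$L{\left(W \right)} = 0$
$u{\left(B,R \right)} = 2 R$
$- 33 \left(L{\left(7 \right)} + u{\left(-6,-4 \right)}\right) = - 33 \left(0 + 2 \left(-4\right)\right) = - 33 \left(0 - 8\right) = \left(-33\right) \left(-8\right) = 264$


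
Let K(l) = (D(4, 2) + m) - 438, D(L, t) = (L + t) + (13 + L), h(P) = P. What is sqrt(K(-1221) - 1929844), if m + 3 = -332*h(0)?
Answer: I*sqrt(1930262) ≈ 1389.3*I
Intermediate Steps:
m = -3 (m = -3 - 332*0 = -3 + 0 = -3)
D(L, t) = 13 + t + 2*L
K(l) = -418 (K(l) = ((13 + 2 + 2*4) - 3) - 438 = ((13 + 2 + 8) - 3) - 438 = (23 - 3) - 438 = 20 - 438 = -418)
sqrt(K(-1221) - 1929844) = sqrt(-418 - 1929844) = sqrt(-1930262) = I*sqrt(1930262)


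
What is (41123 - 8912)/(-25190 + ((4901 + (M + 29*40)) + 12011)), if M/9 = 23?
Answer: -32211/6911 ≈ -4.6608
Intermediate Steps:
M = 207 (M = 9*23 = 207)
(41123 - 8912)/(-25190 + ((4901 + (M + 29*40)) + 12011)) = (41123 - 8912)/(-25190 + ((4901 + (207 + 29*40)) + 12011)) = 32211/(-25190 + ((4901 + (207 + 1160)) + 12011)) = 32211/(-25190 + ((4901 + 1367) + 12011)) = 32211/(-25190 + (6268 + 12011)) = 32211/(-25190 + 18279) = 32211/(-6911) = 32211*(-1/6911) = -32211/6911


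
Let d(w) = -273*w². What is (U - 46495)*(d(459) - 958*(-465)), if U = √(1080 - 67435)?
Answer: 2653490247285 - 57070443*I*√66355 ≈ 2.6535e+12 - 1.4701e+10*I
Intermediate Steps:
U = I*√66355 (U = √(-66355) = I*√66355 ≈ 257.59*I)
(U - 46495)*(d(459) - 958*(-465)) = (I*√66355 - 46495)*(-273*459² - 958*(-465)) = (-46495 + I*√66355)*(-273*210681 + 445470) = (-46495 + I*√66355)*(-57515913 + 445470) = (-46495 + I*√66355)*(-57070443) = 2653490247285 - 57070443*I*√66355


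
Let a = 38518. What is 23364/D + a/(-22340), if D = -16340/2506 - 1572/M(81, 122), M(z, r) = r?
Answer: -4993933731023/4141914190 ≈ -1205.7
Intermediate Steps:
D = -1483228/76433 (D = -16340/2506 - 1572/122 = -16340*1/2506 - 1572*1/122 = -8170/1253 - 786/61 = -1483228/76433 ≈ -19.406)
23364/D + a/(-22340) = 23364/(-1483228/76433) + 38518/(-22340) = 23364*(-76433/1483228) + 38518*(-1/22340) = -446445153/370807 - 19259/11170 = -4993933731023/4141914190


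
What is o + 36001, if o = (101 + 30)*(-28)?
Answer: 32333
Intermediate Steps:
o = -3668 (o = 131*(-28) = -3668)
o + 36001 = -3668 + 36001 = 32333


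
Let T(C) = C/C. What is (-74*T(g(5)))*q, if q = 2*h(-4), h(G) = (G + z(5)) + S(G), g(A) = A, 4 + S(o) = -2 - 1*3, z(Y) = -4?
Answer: 2516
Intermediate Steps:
S(o) = -9 (S(o) = -4 + (-2 - 1*3) = -4 + (-2 - 3) = -4 - 5 = -9)
h(G) = -13 + G (h(G) = (G - 4) - 9 = (-4 + G) - 9 = -13 + G)
T(C) = 1
q = -34 (q = 2*(-13 - 4) = 2*(-17) = -34)
(-74*T(g(5)))*q = -74*1*(-34) = -74*(-34) = 2516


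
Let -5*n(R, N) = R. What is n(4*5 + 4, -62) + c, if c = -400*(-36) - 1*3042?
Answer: 56766/5 ≈ 11353.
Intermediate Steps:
n(R, N) = -R/5
c = 11358 (c = 14400 - 3042 = 11358)
n(4*5 + 4, -62) + c = -(4*5 + 4)/5 + 11358 = -(20 + 4)/5 + 11358 = -⅕*24 + 11358 = -24/5 + 11358 = 56766/5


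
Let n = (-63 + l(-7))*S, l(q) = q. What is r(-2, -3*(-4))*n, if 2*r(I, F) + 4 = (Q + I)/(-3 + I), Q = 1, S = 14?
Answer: 1862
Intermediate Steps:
n = -980 (n = (-63 - 7)*14 = -70*14 = -980)
r(I, F) = -2 + (1 + I)/(2*(-3 + I)) (r(I, F) = -2 + ((1 + I)/(-3 + I))/2 = -2 + (1 + I)/(2*(-3 + I)))
r(-2, -3*(-4))*n = ((13 - 3*(-2))/(2*(-3 - 2)))*(-980) = ((½)*(13 + 6)/(-5))*(-980) = ((½)*(-⅕)*19)*(-980) = -19/10*(-980) = 1862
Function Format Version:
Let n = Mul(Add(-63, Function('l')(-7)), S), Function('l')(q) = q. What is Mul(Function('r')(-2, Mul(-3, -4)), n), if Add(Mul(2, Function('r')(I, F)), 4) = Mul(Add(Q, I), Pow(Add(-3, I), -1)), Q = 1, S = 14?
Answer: 1862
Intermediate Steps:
n = -980 (n = Mul(Add(-63, -7), 14) = Mul(-70, 14) = -980)
Function('r')(I, F) = Add(-2, Mul(Rational(1, 2), Pow(Add(-3, I), -1), Add(1, I))) (Function('r')(I, F) = Add(-2, Mul(Rational(1, 2), Mul(Add(1, I), Pow(Add(-3, I), -1)))) = Add(-2, Mul(Rational(1, 2), Mul(Pow(Add(-3, I), -1), Add(1, I)))) = Add(-2, Mul(Rational(1, 2), Pow(Add(-3, I), -1), Add(1, I))))
Mul(Function('r')(-2, Mul(-3, -4)), n) = Mul(Mul(Rational(1, 2), Pow(Add(-3, -2), -1), Add(13, Mul(-3, -2))), -980) = Mul(Mul(Rational(1, 2), Pow(-5, -1), Add(13, 6)), -980) = Mul(Mul(Rational(1, 2), Rational(-1, 5), 19), -980) = Mul(Rational(-19, 10), -980) = 1862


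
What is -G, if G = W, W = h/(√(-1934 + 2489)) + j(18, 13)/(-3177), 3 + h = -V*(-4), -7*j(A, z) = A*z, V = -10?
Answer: -26/2471 + 43*√555/555 ≈ 1.8147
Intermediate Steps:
j(A, z) = -A*z/7
h = -43 (h = -3 - 1*(-10)*(-4) = -3 + 10*(-4) = -3 - 40 = -43)
W = 26/2471 - 43*√555/555 (W = -43/√(-1934 + 2489) - ⅐*18*13/(-3177) = -43*√555/555 - 234/7*(-1/3177) = -43*√555/555 + 26/2471 = 26/2471 - 43*√555/555 ≈ -1.8147)
G = 26/2471 - 43*√555/555 ≈ -1.8147
-G = -(26/2471 - 43*√555/555) = -26/2471 + 43*√555/555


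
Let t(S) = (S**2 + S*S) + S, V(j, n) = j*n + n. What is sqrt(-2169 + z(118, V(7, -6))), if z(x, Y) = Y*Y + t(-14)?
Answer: 3*sqrt(57) ≈ 22.650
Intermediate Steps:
V(j, n) = n + j*n
t(S) = S + 2*S**2 (t(S) = (S**2 + S**2) + S = 2*S**2 + S = S + 2*S**2)
z(x, Y) = 378 + Y**2 (z(x, Y) = Y*Y - 14*(1 + 2*(-14)) = Y**2 - 14*(1 - 28) = Y**2 - 14*(-27) = Y**2 + 378 = 378 + Y**2)
sqrt(-2169 + z(118, V(7, -6))) = sqrt(-2169 + (378 + (-6*(1 + 7))**2)) = sqrt(-2169 + (378 + (-6*8)**2)) = sqrt(-2169 + (378 + (-48)**2)) = sqrt(-2169 + (378 + 2304)) = sqrt(-2169 + 2682) = sqrt(513) = 3*sqrt(57)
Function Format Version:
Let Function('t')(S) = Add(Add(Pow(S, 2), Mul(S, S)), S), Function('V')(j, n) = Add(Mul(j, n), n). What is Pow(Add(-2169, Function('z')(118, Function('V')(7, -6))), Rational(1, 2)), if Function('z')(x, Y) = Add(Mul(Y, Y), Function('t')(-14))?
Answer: Mul(3, Pow(57, Rational(1, 2))) ≈ 22.650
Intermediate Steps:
Function('V')(j, n) = Add(n, Mul(j, n))
Function('t')(S) = Add(S, Mul(2, Pow(S, 2))) (Function('t')(S) = Add(Add(Pow(S, 2), Pow(S, 2)), S) = Add(Mul(2, Pow(S, 2)), S) = Add(S, Mul(2, Pow(S, 2))))
Function('z')(x, Y) = Add(378, Pow(Y, 2)) (Function('z')(x, Y) = Add(Mul(Y, Y), Mul(-14, Add(1, Mul(2, -14)))) = Add(Pow(Y, 2), Mul(-14, Add(1, -28))) = Add(Pow(Y, 2), Mul(-14, -27)) = Add(Pow(Y, 2), 378) = Add(378, Pow(Y, 2)))
Pow(Add(-2169, Function('z')(118, Function('V')(7, -6))), Rational(1, 2)) = Pow(Add(-2169, Add(378, Pow(Mul(-6, Add(1, 7)), 2))), Rational(1, 2)) = Pow(Add(-2169, Add(378, Pow(Mul(-6, 8), 2))), Rational(1, 2)) = Pow(Add(-2169, Add(378, Pow(-48, 2))), Rational(1, 2)) = Pow(Add(-2169, Add(378, 2304)), Rational(1, 2)) = Pow(Add(-2169, 2682), Rational(1, 2)) = Pow(513, Rational(1, 2)) = Mul(3, Pow(57, Rational(1, 2)))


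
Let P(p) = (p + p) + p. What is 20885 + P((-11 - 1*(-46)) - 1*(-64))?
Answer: 21182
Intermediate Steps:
P(p) = 3*p (P(p) = 2*p + p = 3*p)
20885 + P((-11 - 1*(-46)) - 1*(-64)) = 20885 + 3*((-11 - 1*(-46)) - 1*(-64)) = 20885 + 3*((-11 + 46) + 64) = 20885 + 3*(35 + 64) = 20885 + 3*99 = 20885 + 297 = 21182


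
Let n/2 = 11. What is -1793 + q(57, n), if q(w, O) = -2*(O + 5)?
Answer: -1847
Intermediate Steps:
n = 22 (n = 2*11 = 22)
q(w, O) = -10 - 2*O (q(w, O) = -2*(5 + O) = -10 - 2*O)
-1793 + q(57, n) = -1793 + (-10 - 2*22) = -1793 + (-10 - 44) = -1793 - 54 = -1847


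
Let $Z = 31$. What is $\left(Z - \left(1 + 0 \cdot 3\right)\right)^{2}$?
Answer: $900$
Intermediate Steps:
$\left(Z - \left(1 + 0 \cdot 3\right)\right)^{2} = \left(31 - \left(1 + 0 \cdot 3\right)\right)^{2} = \left(31 - \left(1 + 0\right)\right)^{2} = \left(31 - 1\right)^{2} = 30^{2} = 900$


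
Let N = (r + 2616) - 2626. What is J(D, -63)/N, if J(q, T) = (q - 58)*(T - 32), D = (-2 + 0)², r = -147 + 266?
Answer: 5130/109 ≈ 47.064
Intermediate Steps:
r = 119
D = 4 (D = (-2)² = 4)
N = 109 (N = (119 + 2616) - 2626 = 2735 - 2626 = 109)
J(q, T) = (-58 + q)*(-32 + T)
J(D, -63)/N = (1856 - 58*(-63) - 32*4 - 63*4)/109 = (1856 + 3654 - 128 - 252)*(1/109) = 5130*(1/109) = 5130/109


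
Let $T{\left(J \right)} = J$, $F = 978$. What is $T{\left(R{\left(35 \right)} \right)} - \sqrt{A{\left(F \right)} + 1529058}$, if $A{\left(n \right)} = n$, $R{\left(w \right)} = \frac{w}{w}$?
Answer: $1 - 6 \sqrt{42501} \approx -1235.9$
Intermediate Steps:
$R{\left(w \right)} = 1$
$T{\left(R{\left(35 \right)} \right)} - \sqrt{A{\left(F \right)} + 1529058} = 1 - \sqrt{978 + 1529058} = 1 - \sqrt{1530036} = 1 - 6 \sqrt{42501}$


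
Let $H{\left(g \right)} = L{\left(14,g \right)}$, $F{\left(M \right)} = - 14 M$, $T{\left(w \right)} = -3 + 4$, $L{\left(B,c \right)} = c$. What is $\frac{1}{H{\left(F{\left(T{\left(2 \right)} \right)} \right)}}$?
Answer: $- \frac{1}{14} \approx -0.071429$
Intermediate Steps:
$T{\left(w \right)} = 1$
$H{\left(g \right)} = g$
$\frac{1}{H{\left(F{\left(T{\left(2 \right)} \right)} \right)}} = \frac{1}{\left(-14\right) 1} = \frac{1}{-14} = - \frac{1}{14}$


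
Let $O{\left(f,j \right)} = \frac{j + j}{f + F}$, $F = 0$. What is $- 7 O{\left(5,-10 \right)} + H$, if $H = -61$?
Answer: $-33$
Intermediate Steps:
$O{\left(f,j \right)} = \frac{2 j}{f}$ ($O{\left(f,j \right)} = \frac{j + j}{f + 0} = \frac{2 j}{f}$)
$- 7 O{\left(5,-10 \right)} + H = - 7 \cdot 2 \left(-10\right) \frac{1}{5} - 61 = \left(-7\right) \left(-4\right) - 61 = 28 - 61 = -33$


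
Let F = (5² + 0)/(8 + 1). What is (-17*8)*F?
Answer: -3400/9 ≈ -377.78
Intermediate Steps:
F = 25/9 (F = (25 + 0)/9 = 25*(⅑) = 25/9 ≈ 2.7778)
(-17*8)*F = -17*8*(25/9) = -136*25/9 = -3400/9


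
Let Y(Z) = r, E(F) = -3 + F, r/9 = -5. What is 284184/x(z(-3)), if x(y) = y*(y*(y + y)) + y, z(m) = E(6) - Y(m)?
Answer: 11841/9218 ≈ 1.2846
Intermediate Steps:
r = -45 (r = 9*(-5) = -45)
Y(Z) = -45
z(m) = 48 (z(m) = (-3 + 6) - 1*(-45) = 3 + 45 = 48)
x(y) = y + 2*y**3 (x(y) = y*(y*(2*y)) + y = y*(2*y**2) + y = 2*y**3 + y = y + 2*y**3)
284184/x(z(-3)) = 284184/(48 + 2*48**3) = 284184/(48 + 2*110592) = 284184/(48 + 221184) = 284184/221232 = 284184*(1/221232) = 11841/9218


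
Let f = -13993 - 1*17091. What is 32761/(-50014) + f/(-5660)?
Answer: 342301979/70769810 ≈ 4.8368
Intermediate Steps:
f = -31084 (f = -13993 - 17091 = -31084)
32761/(-50014) + f/(-5660) = 32761/(-50014) - 31084/(-5660) = 32761*(-1/50014) - 31084*(-1/5660) = -32761/50014 + 7771/1415 = 342301979/70769810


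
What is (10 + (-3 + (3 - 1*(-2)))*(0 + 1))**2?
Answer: 144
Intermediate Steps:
(10 + (-3 + (3 - 1*(-2)))*(0 + 1))**2 = (10 + (-3 + (3 + 2))*1)**2 = (10 + (-3 + 5)*1)**2 = (10 + 2*1)**2 = (10 + 2)**2 = 12**2 = 144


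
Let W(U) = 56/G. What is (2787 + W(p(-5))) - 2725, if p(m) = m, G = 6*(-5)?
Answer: 902/15 ≈ 60.133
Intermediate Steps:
G = -30
W(U) = -28/15 (W(U) = 56/(-30) = 56*(-1/30) = -28/15)
(2787 + W(p(-5))) - 2725 = (2787 - 28/15) - 2725 = 41777/15 - 2725 = 902/15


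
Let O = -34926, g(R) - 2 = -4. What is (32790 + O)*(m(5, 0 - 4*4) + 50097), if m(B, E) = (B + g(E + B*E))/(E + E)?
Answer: -428027967/4 ≈ -1.0701e+8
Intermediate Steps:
g(R) = -2 (g(R) = 2 - 4 = -2)
m(B, E) = (-2 + B)/(2*E) (m(B, E) = (B - 2)/(E + E) = (-2 + B)/((2*E)) = (-2 + B)*(1/(2*E)) = (-2 + B)/(2*E))
(32790 + O)*(m(5, 0 - 4*4) + 50097) = (32790 - 34926)*((-2 + 5)/(2*(0 - 4*4)) + 50097) = -2136*((½)*3/(0 - 16) + 50097) = -2136*((½)*3/(-16) + 50097) = -2136*((½)*(-1/16)*3 + 50097) = -2136*(-3/32 + 50097) = -2136*1603101/32 = -428027967/4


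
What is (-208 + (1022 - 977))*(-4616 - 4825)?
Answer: 1538883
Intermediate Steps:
(-208 + (1022 - 977))*(-4616 - 4825) = (-208 + 45)*(-9441) = -163*(-9441) = 1538883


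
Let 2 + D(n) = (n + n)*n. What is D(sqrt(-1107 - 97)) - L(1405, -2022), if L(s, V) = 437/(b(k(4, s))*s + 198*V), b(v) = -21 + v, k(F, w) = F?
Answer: -1022420373/424241 ≈ -2410.0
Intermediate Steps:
L(s, V) = 437/(-17*s + 198*V) (L(s, V) = 437/((-21 + 4)*s + 198*V) = 437/(-17*s + 198*V))
D(n) = -2 + 2*n**2 (D(n) = -2 + (n + n)*n = -2 + (2*n)*n = -2 + 2*n**2)
D(sqrt(-1107 - 97)) - L(1405, -2022) = (-2 + 2*(sqrt(-1107 - 97))**2) - 437/(-17*1405 + 198*(-2022)) = (-2 + 2*(sqrt(-1204))**2) - 437/(-23885 - 400356) = (-2 + 2*(2*I*sqrt(301))**2) - 437/(-424241) = (-2 + 2*(-1204)) - 437*(-1)/424241 = (-2 - 2408) - 1*(-437/424241) = -2410 + 437/424241 = -1022420373/424241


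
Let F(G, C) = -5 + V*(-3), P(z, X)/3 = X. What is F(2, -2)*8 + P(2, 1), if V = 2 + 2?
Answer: -133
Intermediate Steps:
V = 4
P(z, X) = 3*X
F(G, C) = -17 (F(G, C) = -5 + 4*(-3) = -5 - 12 = -17)
F(2, -2)*8 + P(2, 1) = -17*8 + 3*1 = -136 + 3 = -133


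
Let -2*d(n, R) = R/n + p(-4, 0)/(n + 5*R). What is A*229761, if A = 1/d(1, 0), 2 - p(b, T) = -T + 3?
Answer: 459522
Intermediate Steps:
p(b, T) = -1 + T (p(b, T) = 2 - (-T + 3) = 2 - (3 - T) = 2 + (-3 + T) = -1 + T)
d(n, R) = 1/(2*(n + 5*R)) - R/(2*n) (d(n, R) = -(R/n + (-1 + 0)/(n + 5*R))/2 = -(R/n - 1/(n + 5*R))/2 = -(-1/(n + 5*R) + R/n)/2 = 1/(2*(n + 5*R)) - R/(2*n))
A = 2 (A = 1/((½)*(1 - 5*0² - 1*0*1)/(1*(1 + 5*0))) = 1/((½)*1*(1 - 5*0 + 0)/(1 + 0)) = 1/((½)*1*(1 + 0 + 0)/1) = 1/((½)*1*1*1) = 1/(½) = 2)
A*229761 = 2*229761 = 459522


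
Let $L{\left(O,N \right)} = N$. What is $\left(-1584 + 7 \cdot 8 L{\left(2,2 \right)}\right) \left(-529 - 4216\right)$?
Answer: $6984640$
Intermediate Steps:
$\left(-1584 + 7 \cdot 8 L{\left(2,2 \right)}\right) \left(-529 - 4216\right) = \left(-1584 + 7 \cdot 8 \cdot 2\right) \left(-529 - 4216\right) = \left(-1584 + 56 \cdot 2\right) \left(-4745\right) = \left(-1584 + 112\right) \left(-4745\right) = \left(-1472\right) \left(-4745\right) = 6984640$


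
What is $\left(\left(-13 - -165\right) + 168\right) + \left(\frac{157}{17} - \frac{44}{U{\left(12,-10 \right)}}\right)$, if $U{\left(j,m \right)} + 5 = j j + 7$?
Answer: $\frac{408207}{1241} \approx 328.93$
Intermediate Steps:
$U{\left(j,m \right)} = 2 + j^{2}$ ($U{\left(j,m \right)} = -5 + \left(j j + 7\right) = -5 + \left(j^{2} + 7\right) = -5 + \left(7 + j^{2}\right) = 2 + j^{2}$)
$\left(\left(-13 - -165\right) + 168\right) + \left(\frac{157}{17} - \frac{44}{U{\left(12,-10 \right)}}\right) = \left(\left(-13 - -165\right) + 168\right) + \left(\frac{157}{17} - \frac{44}{2 + 12^{2}}\right) = \left(\left(-13 + 165\right) + 168\right) + \left(157 \cdot \frac{1}{17} - \frac{44}{2 + 144}\right) = \left(152 + 168\right) + \left(\frac{157}{17} - \frac{44}{146}\right) = 320 + \left(\frac{157}{17} - \frac{22}{73}\right) = 320 + \frac{11087}{1241} = \frac{408207}{1241}$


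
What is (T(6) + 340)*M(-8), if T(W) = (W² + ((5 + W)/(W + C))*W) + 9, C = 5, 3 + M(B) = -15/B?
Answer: -3519/8 ≈ -439.88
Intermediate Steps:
M(B) = -3 - 15/B
T(W) = 9 + W + W² (T(W) = (W² + ((5 + W)/(W + 5))*W) + 9 = (W² + ((5 + W)/(5 + W))*W) + 9 = (W² + 1*W) + 9 = (W² + W) + 9 = (W + W²) + 9 = 9 + W + W²)
(T(6) + 340)*M(-8) = ((9 + 6 + 6²) + 340)*(-3 - 15/(-8)) = ((9 + 6 + 36) + 340)*(-3 - 15*(-⅛)) = (51 + 340)*(-3 + 15/8) = 391*(-9/8) = -3519/8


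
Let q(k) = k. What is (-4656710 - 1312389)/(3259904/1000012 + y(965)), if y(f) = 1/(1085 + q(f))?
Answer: -3059199947458850/1670950803 ≈ -1.8308e+6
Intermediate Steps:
y(f) = 1/(1085 + f)
(-4656710 - 1312389)/(3259904/1000012 + y(965)) = (-4656710 - 1312389)/(3259904/1000012 + 1/(1085 + 965)) = -5969099/(3259904*(1/1000012) + 1/2050) = -5969099/(814976/250003 + 1/2050) = -5969099/1670950803/512506150 = -5969099*512506150/1670950803 = -3059199947458850/1670950803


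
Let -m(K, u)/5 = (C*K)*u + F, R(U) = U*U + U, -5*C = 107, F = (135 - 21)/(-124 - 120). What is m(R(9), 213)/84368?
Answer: 250245465/10292896 ≈ 24.312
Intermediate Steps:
F = -57/122 (F = 114/(-244) = 114*(-1/244) = -57/122 ≈ -0.46721)
C = -107/5 (C = -1/5*107 = -107/5 ≈ -21.400)
R(U) = U + U**2 (R(U) = U**2 + U = U + U**2)
m(K, u) = 285/122 + 107*K*u (m(K, u) = -5*((-107*K/5)*u - 57/122) = -5*(-107*K*u/5 - 57/122) = -5*(-57/122 - 107*K*u/5) = 285/122 + 107*K*u)
m(R(9), 213)/84368 = (285/122 + 107*(9*(1 + 9))*213)/84368 = (285/122 + 107*(9*10)*213)*(1/84368) = (285/122 + 107*90*213)*(1/84368) = (285/122 + 2051190)*(1/84368) = (250245465/122)*(1/84368) = 250245465/10292896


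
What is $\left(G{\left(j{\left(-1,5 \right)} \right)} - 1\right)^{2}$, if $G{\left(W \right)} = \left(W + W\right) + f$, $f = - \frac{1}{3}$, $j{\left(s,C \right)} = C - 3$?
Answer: $\frac{64}{9} \approx 7.1111$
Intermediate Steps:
$j{\left(s,C \right)} = -3 + C$
$f = - \frac{1}{3}$ ($f = \left(-1\right) \frac{1}{3} = - \frac{1}{3} \approx -0.33333$)
$G{\left(W \right)} = - \frac{1}{3} + 2 W$ ($G{\left(W \right)} = \left(W + W\right) - \frac{1}{3} = 2 W - \frac{1}{3} = - \frac{1}{3} + 2 W$)
$\left(G{\left(j{\left(-1,5 \right)} \right)} - 1\right)^{2} = \left(\left(- \frac{1}{3} + 2 \left(-3 + 5\right)\right) - 1\right)^{2} = \left(\left(- \frac{1}{3} + 2 \cdot 2\right) - 1\right)^{2} = \left(\left(- \frac{1}{3} + 4\right) - 1\right)^{2} = \left(\frac{11}{3} - 1\right)^{2} = \left(\frac{8}{3}\right)^{2} = \frac{64}{9}$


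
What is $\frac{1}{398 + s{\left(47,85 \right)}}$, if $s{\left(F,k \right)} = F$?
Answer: $\frac{1}{445} \approx 0.0022472$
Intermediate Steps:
$\frac{1}{398 + s{\left(47,85 \right)}} = \frac{1}{398 + 47} = \frac{1}{445}$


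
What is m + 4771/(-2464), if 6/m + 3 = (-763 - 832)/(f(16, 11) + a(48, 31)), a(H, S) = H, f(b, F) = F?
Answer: -2331617/1091552 ≈ -2.1361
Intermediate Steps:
m = -177/886 (m = 6/(-3 + (-763 - 832)/(11 + 48)) = 6/(-3 - 1595/59) = 6/(-1772/59) = 6*(-59/1772) = -177/886 ≈ -0.19977)
m + 4771/(-2464) = -177/886 + 4771/(-2464) = -177/886 + 4771*(-1/2464) = -177/886 - 4771/2464 = -2331617/1091552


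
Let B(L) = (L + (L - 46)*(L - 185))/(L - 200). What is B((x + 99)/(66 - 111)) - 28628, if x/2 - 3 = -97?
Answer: -11496004381/400995 ≈ -28669.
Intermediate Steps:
x = -188 (x = 6 + 2*(-97) = 6 - 194 = -188)
B(L) = (L + (-185 + L)*(-46 + L))/(-200 + L) (B(L) = (L + (-46 + L)*(-185 + L))/(-200 + L) = (L + (-185 + L)*(-46 + L))/(-200 + L))
B((x + 99)/(66 - 111)) - 28628 = (8510 + ((-188 + 99)/(66 - 111))² - 230*(-188 + 99)/(66 - 111))/(-200 + (-188 + 99)/(66 - 111)) - 28628 = (8510 + (-89/(-45))² - (-20470)/(-45))/(-200 - 89/(-45)) - 28628 = (8510 + (-89*(-1/45))² - (-20470)*(-1)/45)/(-200 - 89*(-1/45)) - 28628 = (8510 + (89/45)² - 230*89/45)/(-200 + 89/45) - 28628 = (8510 + 7921/2025 - 4094/9)/(-8911/45) - 28628 = -45/8911*16319521/2025 - 28628 = -16319521/400995 - 28628 = -11496004381/400995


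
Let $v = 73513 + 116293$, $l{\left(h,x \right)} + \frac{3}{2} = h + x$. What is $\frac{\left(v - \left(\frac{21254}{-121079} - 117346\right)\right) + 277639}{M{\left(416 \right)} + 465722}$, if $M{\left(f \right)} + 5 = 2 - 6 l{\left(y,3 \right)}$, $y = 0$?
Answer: $\frac{70805930743}{56387701090} \approx 1.2557$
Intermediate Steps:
$l{\left(h,x \right)} = - \frac{3}{2} + h + x$ ($l{\left(h,x \right)} = - \frac{3}{2} + \left(h + x\right) = - \frac{3}{2} + h + x$)
$v = 189806$
$M{\left(f \right)} = -12$ ($M{\left(f \right)} = -5 + \left(2 - 6 \left(- \frac{3}{2} + 0 + 3\right)\right) = -5 + \left(2 - 9\right) = -5 - 7 = -12$)
$\frac{\left(v - \left(\frac{21254}{-121079} - 117346\right)\right) + 277639}{M{\left(416 \right)} + 465722} = \frac{\left(189806 - \left(\frac{21254}{-121079} - 117346\right)\right) + 277639}{-12 + 465722} = \frac{\left(189806 - \left(21254 \left(- \frac{1}{121079}\right) - 117346\right)\right) + 277639}{465710} = \left(\left(189806 - \left(- \frac{21254}{121079} - 117346\right)\right) + 277639\right) \frac{1}{465710} = \left(\left(189806 - - \frac{14208157588}{121079}\right) + 277639\right) \frac{1}{465710} = \left(\left(189806 + \frac{14208157588}{121079}\right) + 277639\right) \frac{1}{465710} = \left(\frac{37189678262}{121079} + 277639\right) \frac{1}{465710} = \frac{70805930743}{121079} \cdot \frac{1}{465710} = \frac{70805930743}{56387701090}$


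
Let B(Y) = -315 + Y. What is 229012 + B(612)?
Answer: 229309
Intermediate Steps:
229012 + B(612) = 229012 + (-315 + 612) = 229012 + 297 = 229309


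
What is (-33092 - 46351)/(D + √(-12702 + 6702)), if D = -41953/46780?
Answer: 155911760533620/13131970454209 + 3477011016024000*I*√15/13131970454209 ≈ 11.873 + 1025.5*I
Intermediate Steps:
D = -41953/46780 (D = -41953*1/46780 = -41953/46780 ≈ -0.89681)
(-33092 - 46351)/(D + √(-12702 + 6702)) = (-33092 - 46351)/(-41953/46780 + √(-12702 + 6702)) = -79443/(-41953/46780 + √(-6000)) = -79443/(-41953/46780 + 20*I*√15)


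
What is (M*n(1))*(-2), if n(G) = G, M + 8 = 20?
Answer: -24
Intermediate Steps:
M = 12 (M = -8 + 20 = 12)
(M*n(1))*(-2) = (12*1)*(-2) = 12*(-2) = -24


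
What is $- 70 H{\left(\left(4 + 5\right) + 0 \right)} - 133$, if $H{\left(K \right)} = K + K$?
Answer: $-1393$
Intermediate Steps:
$H{\left(K \right)} = 2 K$
$- 70 H{\left(\left(4 + 5\right) + 0 \right)} - 133 = - 70 \cdot 2 \left(\left(4 + 5\right) + 0\right) - 133 = - 70 \cdot 2 \left(9 + 0\right) - 133 = - 70 \cdot 2 \cdot 9 - 133 = \left(-70\right) 18 - 133 = -1260 - 133 = -1393$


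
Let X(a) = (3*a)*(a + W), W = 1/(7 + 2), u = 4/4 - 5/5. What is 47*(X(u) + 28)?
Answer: 1316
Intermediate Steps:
u = 0 (u = 4*(1/4) - 5*1/5 = 1 - 1 = 0)
W = 1/9 ≈ 0.11111
X(a) = 3*a*(1/9 + a) (X(a) = (3*a)*(a + 1/9) = (3*a)*(1/9 + a) = 3*a*(1/9 + a))
47*(X(u) + 28) = 47*((1/3)*0*(1 + 9*0) + 28) = 47*((1/3)*0*(1 + 0) + 28) = 47*((1/3)*0*1 + 28) = 47*(0 + 28) = 47*28 = 1316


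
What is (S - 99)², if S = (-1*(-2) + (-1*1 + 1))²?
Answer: 9025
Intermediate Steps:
S = 4 (S = (2 + (-1 + 1))² = (2 + 0)² = 2² = 4)
(S - 99)² = (4 - 99)² = (-95)² = 9025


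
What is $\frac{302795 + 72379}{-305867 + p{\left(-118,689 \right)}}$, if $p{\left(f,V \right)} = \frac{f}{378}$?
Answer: $- \frac{35453943}{28904461} \approx -1.2266$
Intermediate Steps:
$p{\left(f,V \right)} = \frac{f}{378}$ ($p{\left(f,V \right)} = f \frac{1}{378} = \frac{f}{378}$)
$\frac{302795 + 72379}{-305867 + p{\left(-118,689 \right)}} = \frac{302795 + 72379}{-305867 + \frac{1}{378} \left(-118\right)} = \frac{375174}{-305867 - \frac{59}{189}} = \frac{375174}{- \frac{57808922}{189}} = 375174 \left(- \frac{189}{57808922}\right) = - \frac{35453943}{28904461}$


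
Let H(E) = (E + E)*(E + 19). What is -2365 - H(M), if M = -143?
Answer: -37829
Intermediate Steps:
H(E) = 2*E*(19 + E) (H(E) = (2*E)*(19 + E) = 2*E*(19 + E))
-2365 - H(M) = -2365 - 2*(-143)*(19 - 143) = -2365 - 2*(-143)*(-124) = -2365 - 1*35464 = -2365 - 35464 = -37829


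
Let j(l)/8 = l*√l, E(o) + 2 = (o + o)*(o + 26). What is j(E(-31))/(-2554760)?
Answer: -616*√77/319345 ≈ -0.016926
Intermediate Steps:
E(o) = -2 + 2*o*(26 + o) (E(o) = -2 + (o + o)*(o + 26) = -2 + (2*o)*(26 + o) = -2 + 2*o*(26 + o))
j(l) = 8*l^(3/2) (j(l) = 8*(l*√l) = 8*l^(3/2))
j(E(-31))/(-2554760) = (8*(-2 + 2*(-31)² + 52*(-31))^(3/2))/(-2554760) = (8*(-2 + 2*961 - 1612)^(3/2))*(-1/2554760) = (8*(-2 + 1922 - 1612)^(3/2))*(-1/2554760) = (8*308^(3/2))*(-1/2554760) = (8*(616*√77))*(-1/2554760) = (4928*√77)*(-1/2554760) = -616*√77/319345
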